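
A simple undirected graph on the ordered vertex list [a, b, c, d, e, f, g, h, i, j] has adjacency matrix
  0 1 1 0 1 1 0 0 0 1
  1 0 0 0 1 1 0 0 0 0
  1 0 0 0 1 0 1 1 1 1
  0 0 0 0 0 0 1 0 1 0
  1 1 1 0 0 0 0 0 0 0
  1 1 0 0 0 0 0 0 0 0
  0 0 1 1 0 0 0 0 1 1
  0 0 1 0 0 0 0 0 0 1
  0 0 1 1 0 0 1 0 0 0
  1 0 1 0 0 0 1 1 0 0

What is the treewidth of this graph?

2

A width-2 tree decomposition is:
Bags: B1 = {a, c, e}  B2 = {a, c, j}  B3 = {c, g, j}  B4 = {c, g, i}  B5 = {a, b, e}  B6 = {d, g, i}  B7 = {a, b, f}  B8 = {c, h, j}
Tree: B1–B2, B2–B3, B3–B4, B1–B5, B4–B6, B5–B7, B3–B8
Each bag holds 3 vertices, so the decomposition has width 2, which upper-bounds the treewidth. Conversely, {d, g, i} is a clique of size 3, and the vertices of any clique must share a bag in every tree decomposition; so some bag has ≥ 3 vertices and tw(G) ≥ 2. Combining the bounds, tw(G) = 2.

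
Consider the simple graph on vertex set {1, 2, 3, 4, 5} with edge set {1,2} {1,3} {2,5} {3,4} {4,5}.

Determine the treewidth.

2

A width-2 tree decomposition is:
Bags: B1 = {1, 2, 5}  B2 = {1, 3, 5}  B3 = {3, 4, 5}
Tree: B1–B2, B2–B3
Each bag holds 3 vertices, so the decomposition has width 2, which upper-bounds the treewidth. Since 5–2–1–3–4–5 is a cycle in G, G is not acyclic. Forests are exactly the graphs of treewidth ≤ 1, so tw(G) ≥ 2. Hence tw(G) = 2 exactly.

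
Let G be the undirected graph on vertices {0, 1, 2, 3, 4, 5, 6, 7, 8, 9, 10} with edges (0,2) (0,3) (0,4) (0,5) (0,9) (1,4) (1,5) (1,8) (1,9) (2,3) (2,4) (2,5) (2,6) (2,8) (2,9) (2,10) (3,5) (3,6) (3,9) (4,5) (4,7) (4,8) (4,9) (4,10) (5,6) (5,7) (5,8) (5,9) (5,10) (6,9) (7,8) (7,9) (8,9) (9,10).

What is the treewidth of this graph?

4

A width-4 tree decomposition is:
Bags: B1 = {4, 5, 7, 8, 9}  B2 = {1, 4, 5, 8, 9}  B3 = {2, 4, 5, 8, 9}  B4 = {2, 4, 5, 9, 10}  B5 = {0, 2, 4, 5, 9}  B6 = {0, 2, 3, 5, 9}  B7 = {2, 3, 5, 6, 9}
Tree: B1–B2, B1–B3, B3–B4, B4–B5, B5–B6, B6–B7
Every bag has size at most 5, so the width is 5 − 1 = 4 and tw(G) ≤ 4. Conversely, {1, 4, 5, 8, 9} is a clique of size 5, and the vertices of any clique must share a bag in every tree decomposition; so some bag has ≥ 5 vertices and tw(G) ≥ 4. Hence tw(G) = 4 exactly.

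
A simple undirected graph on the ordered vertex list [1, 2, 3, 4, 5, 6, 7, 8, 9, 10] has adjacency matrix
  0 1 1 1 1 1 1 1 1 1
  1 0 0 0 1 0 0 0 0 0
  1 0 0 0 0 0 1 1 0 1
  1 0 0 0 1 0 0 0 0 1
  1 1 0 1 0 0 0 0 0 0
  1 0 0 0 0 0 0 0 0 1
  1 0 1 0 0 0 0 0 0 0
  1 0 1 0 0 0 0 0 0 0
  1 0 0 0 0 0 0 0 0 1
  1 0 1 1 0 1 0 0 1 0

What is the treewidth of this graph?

A width-2 tree decomposition is:
Bags: B1 = {1, 3, 7}  B2 = {1, 3, 10}  B3 = {1, 4, 10}  B4 = {1, 6, 10}  B5 = {1, 4, 5}  B6 = {1, 3, 8}  B7 = {1, 2, 5}  B8 = {1, 9, 10}
Tree: B1–B2, B2–B3, B3–B4, B3–B5, B2–B6, B5–B7, B3–B8
Every bag has size at most 3, so the width is 3 − 1 = 2 and tw(G) ≤ 2. On the other hand G contains the 3-clique {1, 2, 5}. A clique must lie in a single bag of any decomposition, so no decomposition can have width below 2. Therefore the treewidth is 2.

2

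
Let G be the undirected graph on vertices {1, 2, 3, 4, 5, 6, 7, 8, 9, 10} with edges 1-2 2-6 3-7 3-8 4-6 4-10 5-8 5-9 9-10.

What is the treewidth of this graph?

A width-1 tree decomposition is:
Bags: B1 = {3, 7}  B2 = {3, 8}  B3 = {5, 8}  B4 = {5, 9}  B5 = {9, 10}  B6 = {4, 10}  B7 = {4, 6}  B8 = {2, 6}  B9 = {1, 2}
Tree: B1–B2, B2–B3, B3–B4, B4–B5, B5–B6, B6–B7, B7–B8, B8–B9
The largest bag has 2 vertices, giving width 1; this decomposition certifies tw(G) ≤ 1. Since G has at least one edge (e.g. 7–3), it is not an edgeless graph, so tw(G) ≥ 1. Combining the bounds, tw(G) = 1.

1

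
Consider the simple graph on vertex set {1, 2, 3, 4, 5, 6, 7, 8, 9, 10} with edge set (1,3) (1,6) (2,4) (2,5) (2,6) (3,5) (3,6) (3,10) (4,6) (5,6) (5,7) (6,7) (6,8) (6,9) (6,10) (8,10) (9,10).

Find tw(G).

2

A width-2 tree decomposition is:
Bags: B1 = {3, 5, 6}  B2 = {2, 5, 6}  B3 = {3, 6, 10}  B4 = {6, 9, 10}  B5 = {2, 4, 6}  B6 = {6, 8, 10}  B7 = {1, 3, 6}  B8 = {5, 6, 7}
Tree: B1–B2, B1–B3, B3–B4, B2–B5, B3–B6, B3–B7, B1–B8
Each bag holds 3 vertices, so the decomposition has width 2, which upper-bounds the treewidth. On the other hand G contains the 3-clique {2, 4, 6}. A clique must lie in a single bag of any decomposition, so no decomposition can have width below 2. Hence tw(G) = 2 exactly.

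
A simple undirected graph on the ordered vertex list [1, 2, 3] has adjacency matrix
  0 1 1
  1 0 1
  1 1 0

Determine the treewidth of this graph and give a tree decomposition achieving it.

With just one bag of size 3, the width is 3 − 1 = 2, so tw(G) ≤ 2. On the other hand G contains the 3-clique {1, 2, 3}. A clique must lie in a single bag of any decomposition, so no decomposition can have width below 2. Hence tw(G) = 2 exactly.

Treewidth 2.
Bags: B1 = {1, 2, 3}
Tree: (single bag)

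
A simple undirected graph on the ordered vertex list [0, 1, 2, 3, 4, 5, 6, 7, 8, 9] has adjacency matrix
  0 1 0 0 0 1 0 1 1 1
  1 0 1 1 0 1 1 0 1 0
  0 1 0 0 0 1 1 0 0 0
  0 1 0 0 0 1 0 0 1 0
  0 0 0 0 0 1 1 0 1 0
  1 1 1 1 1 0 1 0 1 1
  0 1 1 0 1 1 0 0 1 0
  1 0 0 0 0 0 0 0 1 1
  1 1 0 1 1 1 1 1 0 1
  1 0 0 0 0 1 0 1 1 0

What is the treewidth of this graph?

3

A width-3 tree decomposition is:
Bags: B1 = {0, 1, 5, 8}  B2 = {1, 5, 6, 8}  B3 = {4, 5, 6, 8}  B4 = {1, 3, 5, 8}  B5 = {1, 2, 5, 6}  B6 = {0, 5, 8, 9}  B7 = {0, 7, 8, 9}
Tree: B1–B2, B2–B3, B2–B4, B2–B5, B1–B6, B6–B7
Every bag has size at most 4, so the width is 4 − 1 = 3 and tw(G) ≤ 3. On the other hand G contains the 4-clique {0, 1, 5, 8}. A clique must lie in a single bag of any decomposition, so no decomposition can have width below 3. The upper and lower bounds meet at 3, so that is the treewidth.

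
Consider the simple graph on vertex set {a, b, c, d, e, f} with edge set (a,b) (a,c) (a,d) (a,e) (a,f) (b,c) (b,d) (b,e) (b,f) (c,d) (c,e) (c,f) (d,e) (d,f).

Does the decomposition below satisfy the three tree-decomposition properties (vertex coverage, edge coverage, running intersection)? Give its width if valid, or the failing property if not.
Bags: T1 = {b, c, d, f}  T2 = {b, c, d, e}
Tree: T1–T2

No — vertex a appears in no bag.

A tree decomposition must satisfy three properties: every vertex lies in some bag; for every edge, both endpoints lie together in some bag; and for every vertex, the bags containing it form a connected subtree. Here vertex a appears in no bag, so the decomposition is invalid.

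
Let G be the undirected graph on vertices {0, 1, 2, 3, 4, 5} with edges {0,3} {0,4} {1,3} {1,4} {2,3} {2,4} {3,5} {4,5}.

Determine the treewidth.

A width-2 tree decomposition is:
Bags: B1 = {2, 3, 4}  B2 = {1, 3, 4}  B3 = {0, 3, 4}  B4 = {3, 4, 5}
Tree: B1–B2, B2–B3, B3–B4
The largest bag has 3 vertices, giving width 2; this decomposition certifies tw(G) ≤ 2. The edges 3–2–4–1–3 form a cycle, so G is not a tree and its treewidth is at least 2. Therefore the treewidth is 2.

2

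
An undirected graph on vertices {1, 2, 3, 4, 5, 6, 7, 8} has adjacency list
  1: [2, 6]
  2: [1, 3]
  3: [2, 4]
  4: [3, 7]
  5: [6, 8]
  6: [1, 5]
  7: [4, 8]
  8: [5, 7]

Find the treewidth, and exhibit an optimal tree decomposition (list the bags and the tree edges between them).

Every bag has size at most 3, so the width is 3 − 1 = 2 and tw(G) ≤ 2. For the lower bound, G contains the cycle 1–2–3–4–7–8–5–6–1, so G is not a forest; only forests have treewidth ≤ 1, hence tw(G) ≥ 2. Therefore the treewidth is 2.

Treewidth 2.
One such decomposition:
Bags: B1 = {1, 2, 3}  B2 = {1, 3, 4}  B3 = {1, 4, 7}  B4 = {1, 7, 8}  B5 = {1, 5, 8}  B6 = {1, 5, 6}
Tree: B1–B2, B2–B3, B3–B4, B4–B5, B5–B6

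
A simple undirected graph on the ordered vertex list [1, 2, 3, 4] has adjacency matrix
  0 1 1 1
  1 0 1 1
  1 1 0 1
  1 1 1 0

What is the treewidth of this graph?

A width-3 tree decomposition is:
Bags: B1 = {1, 2, 3, 4}
Tree: (single bag)
With just one bag of size 4, the width is 4 − 1 = 3, so tw(G) ≤ 3. On the other hand G contains the 4-clique {1, 2, 3, 4}. A clique must lie in a single bag of any decomposition, so no decomposition can have width below 3. Hence tw(G) = 3 exactly.

3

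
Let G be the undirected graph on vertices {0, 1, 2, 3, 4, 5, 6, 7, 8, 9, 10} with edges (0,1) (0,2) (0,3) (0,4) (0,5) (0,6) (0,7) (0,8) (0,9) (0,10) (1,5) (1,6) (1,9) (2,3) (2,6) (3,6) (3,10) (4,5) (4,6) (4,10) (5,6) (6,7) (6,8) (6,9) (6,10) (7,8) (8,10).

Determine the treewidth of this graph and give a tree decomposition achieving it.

The largest bag has 4 vertices, giving width 3; this decomposition certifies tw(G) ≤ 3. For the lower bound, the 4 vertices {0, 1, 6, 9} are pairwise adjacent, and any tree decomposition puts a clique entirely inside one bag — forcing width ≥ 3. Combining the bounds, tw(G) = 3.

Treewidth 3.
Bags: B1 = {0, 1, 5, 6}  B2 = {0, 4, 5, 6}  B3 = {0, 4, 6, 10}  B4 = {0, 6, 8, 10}  B5 = {0, 6, 7, 8}  B6 = {0, 1, 6, 9}  B7 = {0, 3, 6, 10}  B8 = {0, 2, 3, 6}
Tree: B1–B2, B2–B3, B3–B4, B4–B5, B1–B6, B4–B7, B7–B8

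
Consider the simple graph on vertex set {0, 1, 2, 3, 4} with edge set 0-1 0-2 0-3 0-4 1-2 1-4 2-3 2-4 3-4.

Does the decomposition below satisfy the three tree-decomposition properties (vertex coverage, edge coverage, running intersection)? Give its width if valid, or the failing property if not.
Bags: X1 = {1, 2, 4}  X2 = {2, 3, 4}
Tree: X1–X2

No — vertex 0 appears in no bag.

A tree decomposition must satisfy three properties: every vertex lies in some bag; for every edge, both endpoints lie together in some bag; and for every vertex, the bags containing it form a connected subtree. Here vertex 0 appears in no bag, so the decomposition is invalid.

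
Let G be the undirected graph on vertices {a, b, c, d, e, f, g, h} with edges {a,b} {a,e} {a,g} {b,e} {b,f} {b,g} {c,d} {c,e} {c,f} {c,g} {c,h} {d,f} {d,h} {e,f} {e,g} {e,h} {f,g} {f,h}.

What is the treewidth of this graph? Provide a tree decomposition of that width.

Each bag holds 4 vertices, so the decomposition has width 3, which upper-bounds the treewidth. For the lower bound, the 4 vertices {a, b, e, g} are pairwise adjacent, and any tree decomposition puts a clique entirely inside one bag — forcing width ≥ 3. Hence tw(G) = 3 exactly.

Treewidth 3.
Bags: B1 = {c, e, f, h}  B2 = {c, d, f, h}  B3 = {c, e, f, g}  B4 = {b, e, f, g}  B5 = {a, b, e, g}
Tree: B1–B2, B1–B3, B3–B4, B4–B5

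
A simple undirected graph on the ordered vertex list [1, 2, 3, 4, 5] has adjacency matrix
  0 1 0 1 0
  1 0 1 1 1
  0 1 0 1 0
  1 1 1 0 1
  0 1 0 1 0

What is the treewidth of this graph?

A width-2 tree decomposition is:
Bags: B1 = {2, 4, 5}  B2 = {1, 2, 4}  B3 = {2, 3, 4}
Tree: B1–B2, B1–B3
Each bag holds 3 vertices, so the decomposition has width 2, which upper-bounds the treewidth. On the other hand G contains the 3-clique {1, 2, 4}. A clique must lie in a single bag of any decomposition, so no decomposition can have width below 2. The upper and lower bounds meet at 2, so that is the treewidth.

2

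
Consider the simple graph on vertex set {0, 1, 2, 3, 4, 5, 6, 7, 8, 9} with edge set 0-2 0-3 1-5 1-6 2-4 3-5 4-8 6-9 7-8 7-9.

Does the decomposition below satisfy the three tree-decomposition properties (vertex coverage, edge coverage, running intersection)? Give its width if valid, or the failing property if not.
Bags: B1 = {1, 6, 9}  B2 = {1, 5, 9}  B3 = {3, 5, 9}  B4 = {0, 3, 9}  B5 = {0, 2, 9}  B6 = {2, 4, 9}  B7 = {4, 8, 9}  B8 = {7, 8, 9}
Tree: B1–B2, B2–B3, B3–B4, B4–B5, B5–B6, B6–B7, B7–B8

Yes; width 2.

Checking the three conditions: (i) the bags cover all of {0, 1, 2, 3, 4, 5, 6, 7, 8, 9}; (ii) for each edge, some bag contains both endpoints; (iii) the bags containing any fixed vertex form a subtree. All hold, so the decomposition is valid with width 3 − 1 = 2.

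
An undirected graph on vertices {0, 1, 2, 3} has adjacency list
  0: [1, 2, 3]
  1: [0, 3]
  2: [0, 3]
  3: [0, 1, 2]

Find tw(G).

A width-2 tree decomposition is:
Bags: B1 = {0, 1, 3}  B2 = {0, 2, 3}
Tree: B1–B2
Every bag has size at most 3, so the width is 3 − 1 = 2 and tw(G) ≤ 2. For the lower bound, the 3 vertices {0, 1, 3} are pairwise adjacent, and any tree decomposition puts a clique entirely inside one bag — forcing width ≥ 2. The upper and lower bounds meet at 2, so that is the treewidth.

2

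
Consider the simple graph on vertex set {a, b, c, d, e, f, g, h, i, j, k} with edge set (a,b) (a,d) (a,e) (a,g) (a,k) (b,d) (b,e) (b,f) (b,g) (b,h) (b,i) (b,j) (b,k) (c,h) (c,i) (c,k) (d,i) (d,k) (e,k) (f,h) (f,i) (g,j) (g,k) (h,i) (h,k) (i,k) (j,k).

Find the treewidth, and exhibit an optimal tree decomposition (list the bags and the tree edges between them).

Treewidth 3.
One such decomposition:
Bags: B1 = {b, h, i, k}  B2 = {b, d, i, k}  B3 = {a, b, d, k}  B4 = {b, f, h, i}  B5 = {a, b, g, k}  B6 = {b, g, j, k}  B7 = {c, h, i, k}  B8 = {a, b, e, k}
Tree: B1–B2, B2–B3, B1–B4, B3–B5, B5–B6, B1–B7, B3–B8

Each bag holds 4 vertices, so the decomposition has width 3, which upper-bounds the treewidth. Conversely, {b, f, h, i} is a clique of size 4, and the vertices of any clique must share a bag in every tree decomposition; so some bag has ≥ 4 vertices and tw(G) ≥ 3. Hence tw(G) = 3 exactly.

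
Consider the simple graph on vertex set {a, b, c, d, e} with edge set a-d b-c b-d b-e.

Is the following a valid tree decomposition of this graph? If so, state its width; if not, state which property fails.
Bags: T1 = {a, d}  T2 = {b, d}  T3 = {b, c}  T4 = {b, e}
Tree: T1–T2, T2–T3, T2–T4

Every vertex of G appears in some bag (union = {a, b, c, d, e}); every edge is covered by a bag; and for each vertex v the set of bags containing v is connected in the bag tree. The decomposition is therefore valid. The largest bag has 2 vertices, so the width is 1.

Yes; width 1.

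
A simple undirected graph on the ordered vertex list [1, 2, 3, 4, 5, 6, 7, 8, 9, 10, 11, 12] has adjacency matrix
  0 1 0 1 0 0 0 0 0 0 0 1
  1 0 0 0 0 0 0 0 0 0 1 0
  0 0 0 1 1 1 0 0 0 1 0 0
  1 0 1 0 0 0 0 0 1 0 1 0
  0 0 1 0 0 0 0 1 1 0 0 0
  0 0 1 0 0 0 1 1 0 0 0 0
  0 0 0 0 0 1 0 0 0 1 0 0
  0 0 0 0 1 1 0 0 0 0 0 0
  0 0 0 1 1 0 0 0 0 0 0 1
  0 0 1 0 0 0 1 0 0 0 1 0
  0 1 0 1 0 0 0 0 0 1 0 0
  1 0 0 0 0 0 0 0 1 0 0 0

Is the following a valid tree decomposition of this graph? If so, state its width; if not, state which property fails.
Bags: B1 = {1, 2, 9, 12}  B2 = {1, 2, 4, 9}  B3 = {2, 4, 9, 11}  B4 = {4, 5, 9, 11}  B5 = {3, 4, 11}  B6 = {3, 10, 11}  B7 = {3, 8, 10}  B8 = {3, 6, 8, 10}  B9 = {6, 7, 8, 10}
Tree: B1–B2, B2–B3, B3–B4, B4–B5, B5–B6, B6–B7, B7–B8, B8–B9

A tree decomposition must satisfy three properties: every vertex lies in some bag; for every edge, both endpoints lie together in some bag; and for every vertex, the bags containing it form a connected subtree. Here edge (5,3) lies in no bag, so the decomposition is invalid.

No — edge (5,3) lies in no bag.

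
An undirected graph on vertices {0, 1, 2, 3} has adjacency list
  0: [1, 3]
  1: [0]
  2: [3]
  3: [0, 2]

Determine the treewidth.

A width-1 tree decomposition is:
Bags: B1 = {2, 3}  B2 = {0, 3}  B3 = {0, 1}
Tree: B1–B2, B2–B3
Each bag holds 2 vertices, so the decomposition has width 1, which upper-bounds the treewidth. Since G has at least one edge (e.g. 2–3), it is not an edgeless graph, so tw(G) ≥ 1. Therefore the treewidth is 1.

1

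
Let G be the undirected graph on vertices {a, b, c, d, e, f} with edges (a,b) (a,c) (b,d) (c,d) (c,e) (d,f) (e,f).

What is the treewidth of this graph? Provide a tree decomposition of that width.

Treewidth 2.
Bags: B1 = {a, b, c}  B2 = {b, c, d}  B3 = {c, d, e}  B4 = {d, e, f}
Tree: B1–B2, B2–B3, B3–B4

Each bag holds 3 vertices, so the decomposition has width 2, which upper-bounds the treewidth. The edges a–b–d–c–a form a cycle, so G is not a tree and its treewidth is at least 2. Combining the bounds, tw(G) = 2.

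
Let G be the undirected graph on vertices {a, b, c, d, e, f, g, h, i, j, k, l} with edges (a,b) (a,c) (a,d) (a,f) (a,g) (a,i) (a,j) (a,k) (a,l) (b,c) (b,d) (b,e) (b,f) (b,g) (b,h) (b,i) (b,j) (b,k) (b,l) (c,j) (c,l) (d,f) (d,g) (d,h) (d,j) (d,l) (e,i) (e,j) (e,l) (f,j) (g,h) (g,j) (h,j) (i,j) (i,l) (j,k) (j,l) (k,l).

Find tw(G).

A width-4 tree decomposition is:
Bags: B1 = {a, b, d, f, j}  B2 = {a, b, d, j, l}  B3 = {a, b, j, k, l}  B4 = {a, b, i, j, l}  B5 = {a, b, d, g, j}  B6 = {a, b, c, j, l}  B7 = {b, d, g, h, j}  B8 = {b, e, i, j, l}
Tree: B1–B2, B2–B3, B2–B4, B2–B5, B2–B6, B5–B7, B4–B8
Every bag has size at most 5, so the width is 5 − 1 = 4 and tw(G) ≤ 4. Conversely, {b, e, i, j, l} is a clique of size 5, and the vertices of any clique must share a bag in every tree decomposition; so some bag has ≥ 5 vertices and tw(G) ≥ 4. Therefore the treewidth is 4.

4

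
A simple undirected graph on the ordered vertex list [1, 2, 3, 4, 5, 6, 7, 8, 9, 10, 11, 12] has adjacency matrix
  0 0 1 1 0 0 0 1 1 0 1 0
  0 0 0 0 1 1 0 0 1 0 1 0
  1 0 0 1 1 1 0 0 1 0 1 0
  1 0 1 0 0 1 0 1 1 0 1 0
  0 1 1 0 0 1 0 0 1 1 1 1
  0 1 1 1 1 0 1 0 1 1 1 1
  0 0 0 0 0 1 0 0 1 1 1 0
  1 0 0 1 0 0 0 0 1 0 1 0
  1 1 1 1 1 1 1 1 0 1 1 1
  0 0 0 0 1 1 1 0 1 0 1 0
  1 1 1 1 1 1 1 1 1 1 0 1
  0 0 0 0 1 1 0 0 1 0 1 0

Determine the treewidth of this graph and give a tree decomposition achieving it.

Every bag has size at most 5, so the width is 5 − 1 = 4 and tw(G) ≤ 4. Conversely, {1, 4, 8, 9, 11} is a clique of size 5, and the vertices of any clique must share a bag in every tree decomposition; so some bag has ≥ 5 vertices and tw(G) ≥ 4. Therefore the treewidth is 4.

Treewidth 4.
Bags: B1 = {3, 5, 6, 9, 11}  B2 = {3, 4, 6, 9, 11}  B3 = {5, 6, 9, 10, 11}  B4 = {1, 3, 4, 9, 11}  B5 = {5, 6, 9, 11, 12}  B6 = {6, 7, 9, 10, 11}  B7 = {2, 5, 6, 9, 11}  B8 = {1, 4, 8, 9, 11}
Tree: B1–B2, B1–B3, B2–B4, B1–B5, B3–B6, B5–B7, B4–B8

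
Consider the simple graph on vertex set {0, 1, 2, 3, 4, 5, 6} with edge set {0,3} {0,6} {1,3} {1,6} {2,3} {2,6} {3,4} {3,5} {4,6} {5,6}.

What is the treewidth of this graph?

A width-2 tree decomposition is:
Bags: B1 = {3, 4, 6}  B2 = {1, 3, 6}  B3 = {2, 3, 6}  B4 = {3, 5, 6}  B5 = {0, 3, 6}
Tree: B1–B2, B2–B3, B3–B4, B4–B5
Every bag has size at most 3, so the width is 3 − 1 = 2 and tw(G) ≤ 2. The edges 6–4–3–1–6 form a cycle, so G is not a tree and its treewidth is at least 2. Combining the bounds, tw(G) = 2.

2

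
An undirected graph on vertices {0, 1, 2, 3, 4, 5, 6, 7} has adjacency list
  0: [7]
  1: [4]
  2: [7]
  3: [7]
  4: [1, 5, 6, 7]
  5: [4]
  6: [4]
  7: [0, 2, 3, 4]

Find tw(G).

A width-1 tree decomposition is:
Bags: B1 = {0, 7}  B2 = {4, 7}  B3 = {1, 4}  B4 = {3, 7}  B5 = {4, 5}  B6 = {4, 6}  B7 = {2, 7}
Tree: B1–B2, B2–B3, B1–B4, B2–B5, B5–B6, B2–B7
Each bag holds 2 vertices, so the decomposition has width 1, which upper-bounds the treewidth. G has an edge, so its treewidth is at least 1. Combining the bounds, tw(G) = 1.

1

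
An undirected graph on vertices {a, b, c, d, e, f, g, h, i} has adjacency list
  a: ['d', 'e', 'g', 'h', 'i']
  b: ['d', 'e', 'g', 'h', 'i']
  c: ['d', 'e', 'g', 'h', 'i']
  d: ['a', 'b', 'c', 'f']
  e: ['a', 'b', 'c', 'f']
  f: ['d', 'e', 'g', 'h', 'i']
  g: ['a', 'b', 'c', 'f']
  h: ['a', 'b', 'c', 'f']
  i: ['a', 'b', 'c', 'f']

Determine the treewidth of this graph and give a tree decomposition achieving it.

Treewidth 4.
Bags: B1 = {a, b, c, f, h}  B2 = {a, b, c, d, f}  B3 = {a, b, c, f, g}  B4 = {a, b, c, f, i}  B5 = {a, b, c, e, f}
Tree: B1–B2, B2–B3, B3–B4, B4–B5

Each bag holds 5 vertices, so the decomposition has width 4, which upper-bounds the treewidth. For the lower bound: the 5 vertex sets {f,h}, {c,d}, {a,g}, {b}, {i} are disjoint, each induces a connected subgraph, and every pair is joined by at least one edge of G. Contracting each set to a single vertex therefore yields K_{5} as a minor, and since treewidth is minor-monotone, tw(G) ≥ tw(K_{5}) = 4. The upper and lower bounds meet at 4, so that is the treewidth.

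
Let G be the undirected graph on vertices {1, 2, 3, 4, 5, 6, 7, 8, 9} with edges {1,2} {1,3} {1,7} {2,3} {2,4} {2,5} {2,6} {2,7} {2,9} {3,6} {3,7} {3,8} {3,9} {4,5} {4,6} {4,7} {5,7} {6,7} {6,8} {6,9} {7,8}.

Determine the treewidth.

A width-3 tree decomposition is:
Bags: B1 = {2, 4, 6, 7}  B2 = {2, 3, 6, 7}  B3 = {1, 2, 3, 7}  B4 = {2, 3, 6, 9}  B5 = {3, 6, 7, 8}  B6 = {2, 4, 5, 7}
Tree: B1–B2, B2–B3, B2–B4, B2–B5, B1–B6
Each bag holds 4 vertices, so the decomposition has width 3, which upper-bounds the treewidth. For the lower bound, the 4 vertices {3, 6, 7, 8} are pairwise adjacent, and any tree decomposition puts a clique entirely inside one bag — forcing width ≥ 3. Therefore the treewidth is 3.

3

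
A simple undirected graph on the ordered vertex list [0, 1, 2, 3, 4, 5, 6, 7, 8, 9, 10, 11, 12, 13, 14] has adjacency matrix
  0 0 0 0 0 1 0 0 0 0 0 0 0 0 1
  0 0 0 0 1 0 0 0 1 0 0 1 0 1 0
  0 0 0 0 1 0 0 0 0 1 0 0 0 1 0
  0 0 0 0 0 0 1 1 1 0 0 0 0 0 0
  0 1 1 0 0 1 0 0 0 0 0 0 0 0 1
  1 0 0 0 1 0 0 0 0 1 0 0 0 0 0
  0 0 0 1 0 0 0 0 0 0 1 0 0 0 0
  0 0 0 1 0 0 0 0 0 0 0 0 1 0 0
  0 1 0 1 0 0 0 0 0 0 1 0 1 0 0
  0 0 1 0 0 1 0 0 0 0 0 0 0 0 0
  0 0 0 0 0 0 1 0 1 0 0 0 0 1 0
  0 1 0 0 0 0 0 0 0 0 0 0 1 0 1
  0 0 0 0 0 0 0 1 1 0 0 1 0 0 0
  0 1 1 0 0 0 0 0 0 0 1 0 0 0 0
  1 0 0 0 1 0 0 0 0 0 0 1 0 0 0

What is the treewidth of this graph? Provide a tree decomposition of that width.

Each bag holds 4 vertices, so the decomposition has width 3, which upper-bounds the treewidth. For the lower bound: the 4 vertex sets {3,6,7}, {10}, {8}, {1,11,12,13} are disjoint, each induces a connected subgraph, and every pair is joined by at least one edge of G. Contracting each set to a single vertex therefore yields K_{4} as a minor, and since treewidth is minor-monotone, tw(G) ≥ tw(K_{4}) = 3. Therefore the treewidth is 3.

Treewidth 3.
One optimal decomposition is:
Bags: B1 = {3, 6, 7, 10}  B2 = {3, 7, 8, 10}  B3 = {7, 8, 10, 12}  B4 = {8, 10, 12, 13}  B5 = {1, 8, 12, 13}  B6 = {1, 11, 12, 13}  B7 = {1, 2, 11, 13}  B8 = {1, 2, 4, 11}  B9 = {2, 4, 11, 14}  B10 = {2, 4, 9, 14}  B11 = {4, 5, 9, 14}  B12 = {0, 5, 9, 14}
Tree: B1–B2, B2–B3, B3–B4, B4–B5, B5–B6, B6–B7, B7–B8, B8–B9, B9–B10, B10–B11, B11–B12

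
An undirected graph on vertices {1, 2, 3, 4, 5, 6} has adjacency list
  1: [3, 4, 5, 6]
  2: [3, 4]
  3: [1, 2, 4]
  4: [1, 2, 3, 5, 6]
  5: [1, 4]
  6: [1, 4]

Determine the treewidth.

A width-2 tree decomposition is:
Bags: B1 = {1, 3, 4}  B2 = {2, 3, 4}  B3 = {1, 4, 6}  B4 = {1, 4, 5}
Tree: B1–B2, B1–B3, B1–B4
Every bag has size at most 3, so the width is 3 − 1 = 2 and tw(G) ≤ 2. On the other hand G contains the 3-clique {1, 3, 4}. A clique must lie in a single bag of any decomposition, so no decomposition can have width below 2. Hence tw(G) = 2 exactly.

2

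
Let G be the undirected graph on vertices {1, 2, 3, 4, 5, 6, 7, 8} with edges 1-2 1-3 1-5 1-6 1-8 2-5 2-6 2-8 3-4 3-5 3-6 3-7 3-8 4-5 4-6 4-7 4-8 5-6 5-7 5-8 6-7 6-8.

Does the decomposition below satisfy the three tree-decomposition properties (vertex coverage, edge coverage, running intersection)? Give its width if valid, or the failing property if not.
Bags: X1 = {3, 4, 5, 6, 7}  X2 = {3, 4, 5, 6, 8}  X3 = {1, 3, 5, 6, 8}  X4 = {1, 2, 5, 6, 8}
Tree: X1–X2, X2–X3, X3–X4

Yes; width 4.

Checking the three conditions: (i) the bags cover all of {1, 2, 3, 4, 5, 6, 7, 8}; (ii) for each edge, some bag contains both endpoints; (iii) the bags containing any fixed vertex form a subtree. All hold, so the decomposition is valid with width 5 − 1 = 4.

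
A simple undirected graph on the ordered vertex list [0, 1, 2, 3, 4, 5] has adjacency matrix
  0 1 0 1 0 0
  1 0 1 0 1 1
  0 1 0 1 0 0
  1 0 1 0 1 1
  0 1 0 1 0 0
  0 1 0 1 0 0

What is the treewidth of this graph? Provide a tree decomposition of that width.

Treewidth 2.
One such decomposition:
Bags: B1 = {1, 3, 5}  B2 = {1, 3, 4}  B3 = {1, 2, 3}  B4 = {0, 1, 3}
Tree: B1–B2, B2–B3, B3–B4

Each bag holds 3 vertices, so the decomposition has width 2, which upper-bounds the treewidth. For the lower bound, G contains the cycle 5–1–4–3–5, so G is not a forest; only forests have treewidth ≤ 1, hence tw(G) ≥ 2. The upper and lower bounds meet at 2, so that is the treewidth.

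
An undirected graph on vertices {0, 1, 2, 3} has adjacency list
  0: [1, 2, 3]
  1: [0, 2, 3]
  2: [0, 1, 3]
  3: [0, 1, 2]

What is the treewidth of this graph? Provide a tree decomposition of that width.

Treewidth 3.
One optimal decomposition is:
Bags: B1 = {0, 1, 2, 3}
Tree: (single bag)

A single bag containing all 4 vertices is trivially a valid decomposition of width 3. Conversely, {0, 1, 2, 3} is a clique of size 4, and the vertices of any clique must share a bag in every tree decomposition; so some bag has ≥ 4 vertices and tw(G) ≥ 3. Combining the bounds, tw(G) = 3.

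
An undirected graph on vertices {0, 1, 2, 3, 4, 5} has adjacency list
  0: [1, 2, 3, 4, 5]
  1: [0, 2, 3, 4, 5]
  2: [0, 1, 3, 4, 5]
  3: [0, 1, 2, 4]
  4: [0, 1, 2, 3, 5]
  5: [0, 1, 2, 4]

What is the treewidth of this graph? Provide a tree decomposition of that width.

Treewidth 4.
One optimal decomposition is:
Bags: B1 = {0, 1, 2, 4, 5}  B2 = {0, 1, 2, 3, 4}
Tree: B1–B2

The largest bag has 5 vertices, giving width 4; this decomposition certifies tw(G) ≤ 4. On the other hand G contains the 5-clique {0, 1, 2, 3, 4}. A clique must lie in a single bag of any decomposition, so no decomposition can have width below 4. Therefore the treewidth is 4.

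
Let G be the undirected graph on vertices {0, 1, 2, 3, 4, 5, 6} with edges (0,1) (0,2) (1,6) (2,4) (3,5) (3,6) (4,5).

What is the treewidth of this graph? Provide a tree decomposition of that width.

The largest bag has 3 vertices, giving width 2; this decomposition certifies tw(G) ≤ 2. Since 1–0–2–4–5–3–6–1 is a cycle in G, G is not acyclic. Forests are exactly the graphs of treewidth ≤ 1, so tw(G) ≥ 2. Therefore the treewidth is 2.

Treewidth 2.
One optimal decomposition is:
Bags: B1 = {0, 1, 2}  B2 = {1, 2, 4}  B3 = {1, 4, 5}  B4 = {1, 3, 5}  B5 = {1, 3, 6}
Tree: B1–B2, B2–B3, B3–B4, B4–B5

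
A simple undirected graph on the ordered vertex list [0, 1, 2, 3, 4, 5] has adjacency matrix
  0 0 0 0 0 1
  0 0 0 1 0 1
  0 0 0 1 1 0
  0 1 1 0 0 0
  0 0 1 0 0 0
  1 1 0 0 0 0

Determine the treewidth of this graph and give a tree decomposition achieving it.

Treewidth 1.
One such decomposition:
Bags: B1 = {0, 5}  B2 = {1, 5}  B3 = {1, 3}  B4 = {2, 3}  B5 = {2, 4}
Tree: B1–B2, B2–B3, B3–B4, B4–B5

Every bag has size at most 2, so the width is 2 − 1 = 1 and tw(G) ≤ 1. Since G has at least one edge (e.g. 0–5), it is not an edgeless graph, so tw(G) ≥ 1. The upper and lower bounds meet at 1, so that is the treewidth.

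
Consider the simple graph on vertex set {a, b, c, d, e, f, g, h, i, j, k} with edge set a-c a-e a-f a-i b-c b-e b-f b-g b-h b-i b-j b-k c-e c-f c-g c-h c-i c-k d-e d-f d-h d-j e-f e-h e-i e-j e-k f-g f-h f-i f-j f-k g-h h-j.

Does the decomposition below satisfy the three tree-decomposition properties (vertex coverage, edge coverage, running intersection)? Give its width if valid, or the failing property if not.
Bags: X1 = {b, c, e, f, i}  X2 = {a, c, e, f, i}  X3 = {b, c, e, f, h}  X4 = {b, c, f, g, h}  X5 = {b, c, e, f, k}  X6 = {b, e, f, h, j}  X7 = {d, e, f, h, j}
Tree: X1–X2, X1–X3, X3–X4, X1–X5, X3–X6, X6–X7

Yes; width 4.

Every vertex of G appears in some bag (union = {a, b, c, d, e, f, g, h, i, j, k}); every edge is covered by a bag; and for each vertex v the set of bags containing v is connected in the bag tree. The decomposition is therefore valid. The largest bag has 5 vertices, so the width is 4.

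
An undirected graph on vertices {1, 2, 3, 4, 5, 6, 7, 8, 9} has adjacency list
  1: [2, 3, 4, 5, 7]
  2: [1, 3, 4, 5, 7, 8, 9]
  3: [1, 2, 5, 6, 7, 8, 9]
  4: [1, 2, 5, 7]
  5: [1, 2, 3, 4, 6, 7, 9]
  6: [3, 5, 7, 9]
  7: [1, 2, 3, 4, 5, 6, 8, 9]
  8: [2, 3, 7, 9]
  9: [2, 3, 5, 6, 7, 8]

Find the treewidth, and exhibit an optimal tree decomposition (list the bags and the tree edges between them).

Treewidth 4.
Bags: B1 = {2, 3, 5, 7, 9}  B2 = {1, 2, 3, 5, 7}  B3 = {3, 5, 6, 7, 9}  B4 = {2, 3, 7, 8, 9}  B5 = {1, 2, 4, 5, 7}
Tree: B1–B2, B1–B3, B1–B4, B2–B5

Each bag holds 5 vertices, so the decomposition has width 4, which upper-bounds the treewidth. On the other hand G contains the 5-clique {2, 3, 7, 8, 9}. A clique must lie in a single bag of any decomposition, so no decomposition can have width below 4. Therefore the treewidth is 4.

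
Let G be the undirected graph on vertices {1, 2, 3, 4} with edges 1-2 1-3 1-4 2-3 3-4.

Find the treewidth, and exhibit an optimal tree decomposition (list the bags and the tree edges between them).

Treewidth 2.
Bags: B1 = {1, 2, 3}  B2 = {1, 3, 4}
Tree: B1–B2

The largest bag has 3 vertices, giving width 2; this decomposition certifies tw(G) ≤ 2. For the lower bound, the 3 vertices {1, 2, 3} are pairwise adjacent, and any tree decomposition puts a clique entirely inside one bag — forcing width ≥ 2. Combining the bounds, tw(G) = 2.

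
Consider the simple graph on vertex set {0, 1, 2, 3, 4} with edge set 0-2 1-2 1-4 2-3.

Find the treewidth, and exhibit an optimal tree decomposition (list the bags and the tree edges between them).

Every bag has size at most 2, so the width is 2 − 1 = 1 and tw(G) ≤ 1. Any graph with an edge has treewidth ≥ 1, and G has the edge 1–4. Combining the bounds, tw(G) = 1.

Treewidth 1.
One such decomposition:
Bags: B1 = {1, 4}  B2 = {1, 2}  B3 = {2, 3}  B4 = {0, 2}
Tree: B1–B2, B2–B3, B2–B4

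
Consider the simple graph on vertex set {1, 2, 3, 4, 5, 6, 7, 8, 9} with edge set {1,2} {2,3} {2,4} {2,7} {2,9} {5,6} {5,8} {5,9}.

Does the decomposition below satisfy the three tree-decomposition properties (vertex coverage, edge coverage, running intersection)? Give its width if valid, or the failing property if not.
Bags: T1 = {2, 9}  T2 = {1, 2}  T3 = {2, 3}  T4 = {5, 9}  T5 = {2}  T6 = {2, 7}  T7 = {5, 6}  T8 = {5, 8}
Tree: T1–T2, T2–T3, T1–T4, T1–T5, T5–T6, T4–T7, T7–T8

A tree decomposition must satisfy three properties: every vertex lies in some bag; for every edge, both endpoints lie together in some bag; and for every vertex, the bags containing it form a connected subtree. Here vertex 4 appears in no bag, so the decomposition is invalid.

No — vertex 4 appears in no bag.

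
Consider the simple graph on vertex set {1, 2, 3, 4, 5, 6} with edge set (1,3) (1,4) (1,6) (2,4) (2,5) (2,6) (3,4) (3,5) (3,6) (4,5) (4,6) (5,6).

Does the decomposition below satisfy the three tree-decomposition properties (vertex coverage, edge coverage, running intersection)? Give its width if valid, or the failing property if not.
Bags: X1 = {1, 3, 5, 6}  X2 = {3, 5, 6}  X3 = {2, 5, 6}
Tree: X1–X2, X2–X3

A tree decomposition must satisfy three properties: every vertex lies in some bag; for every edge, both endpoints lie together in some bag; and for every vertex, the bags containing it form a connected subtree. Here vertex 4 appears in no bag, so the decomposition is invalid.

No — vertex 4 appears in no bag.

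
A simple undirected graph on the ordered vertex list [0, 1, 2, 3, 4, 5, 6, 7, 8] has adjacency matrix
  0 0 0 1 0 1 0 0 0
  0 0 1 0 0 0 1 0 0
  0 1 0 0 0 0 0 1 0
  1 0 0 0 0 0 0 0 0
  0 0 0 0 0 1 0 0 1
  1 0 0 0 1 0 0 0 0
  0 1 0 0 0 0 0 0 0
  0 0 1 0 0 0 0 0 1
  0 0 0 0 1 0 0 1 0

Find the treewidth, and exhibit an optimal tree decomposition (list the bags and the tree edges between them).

Treewidth 1.
One optimal decomposition is:
Bags: B1 = {1, 6}  B2 = {1, 2}  B3 = {2, 7}  B4 = {7, 8}  B5 = {4, 8}  B6 = {4, 5}  B7 = {0, 5}  B8 = {0, 3}
Tree: B1–B2, B2–B3, B3–B4, B4–B5, B5–B6, B6–B7, B7–B8

The largest bag has 2 vertices, giving width 1; this decomposition certifies tw(G) ≤ 1. G has an edge, so its treewidth is at least 1. Hence tw(G) = 1 exactly.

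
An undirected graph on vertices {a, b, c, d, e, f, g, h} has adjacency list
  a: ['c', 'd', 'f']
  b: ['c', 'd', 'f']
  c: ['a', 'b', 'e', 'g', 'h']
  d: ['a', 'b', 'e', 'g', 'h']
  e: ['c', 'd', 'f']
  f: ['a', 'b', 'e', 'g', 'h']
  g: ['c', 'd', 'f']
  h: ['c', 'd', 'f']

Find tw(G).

A width-3 tree decomposition is:
Bags: B1 = {c, d, e, f}  B2 = {b, c, d, f}  B3 = {c, d, f, g}  B4 = {a, c, d, f}  B5 = {c, d, f, h}
Tree: B1–B2, B2–B3, B3–B4, B4–B5
Each bag holds 4 vertices, so the decomposition has width 3, which upper-bounds the treewidth. For the lower bound: the 4 vertex sets {e,f}, {b,d}, {c}, {g} are disjoint, each induces a connected subgraph, and every pair is joined by at least one edge of G. Contracting each set to a single vertex therefore yields K_{4} as a minor, and since treewidth is minor-monotone, tw(G) ≥ tw(K_{4}) = 3. The upper and lower bounds meet at 3, so that is the treewidth.

3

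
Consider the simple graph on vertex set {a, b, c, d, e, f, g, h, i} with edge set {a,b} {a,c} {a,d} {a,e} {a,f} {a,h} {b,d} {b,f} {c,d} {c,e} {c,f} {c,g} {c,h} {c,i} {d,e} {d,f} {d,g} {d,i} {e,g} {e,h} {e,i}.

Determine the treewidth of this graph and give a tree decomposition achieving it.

Treewidth 3.
Bags: B1 = {a, c, d, e}  B2 = {a, c, e, h}  B3 = {c, d, e, i}  B4 = {a, c, d, f}  B5 = {c, d, e, g}  B6 = {a, b, d, f}
Tree: B1–B2, B1–B3, B1–B4, B3–B5, B4–B6

The largest bag has 4 vertices, giving width 3; this decomposition certifies tw(G) ≤ 3. On the other hand G contains the 4-clique {c, d, e, g}. A clique must lie in a single bag of any decomposition, so no decomposition can have width below 3. Combining the bounds, tw(G) = 3.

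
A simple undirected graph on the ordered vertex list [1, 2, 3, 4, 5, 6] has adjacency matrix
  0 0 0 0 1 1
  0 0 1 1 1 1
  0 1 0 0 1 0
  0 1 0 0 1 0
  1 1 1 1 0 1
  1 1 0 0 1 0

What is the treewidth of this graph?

2

A width-2 tree decomposition is:
Bags: B1 = {2, 5, 6}  B2 = {2, 4, 5}  B3 = {1, 5, 6}  B4 = {2, 3, 5}
Tree: B1–B2, B1–B3, B2–B4
Each bag holds 3 vertices, so the decomposition has width 2, which upper-bounds the treewidth. Conversely, {1, 5, 6} is a clique of size 3, and the vertices of any clique must share a bag in every tree decomposition; so some bag has ≥ 3 vertices and tw(G) ≥ 2. Therefore the treewidth is 2.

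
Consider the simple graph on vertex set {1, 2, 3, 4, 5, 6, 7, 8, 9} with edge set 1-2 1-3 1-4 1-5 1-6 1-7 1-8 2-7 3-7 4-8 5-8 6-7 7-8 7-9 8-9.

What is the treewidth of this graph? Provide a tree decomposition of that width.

Treewidth 2.
One optimal decomposition is:
Bags: B1 = {1, 5, 8}  B2 = {1, 7, 8}  B3 = {1, 2, 7}  B4 = {1, 6, 7}  B5 = {1, 3, 7}  B6 = {1, 4, 8}  B7 = {7, 8, 9}
Tree: B1–B2, B2–B3, B2–B4, B3–B5, B1–B6, B2–B7

The largest bag has 3 vertices, giving width 2; this decomposition certifies tw(G) ≤ 2. On the other hand G contains the 3-clique {1, 4, 8}. A clique must lie in a single bag of any decomposition, so no decomposition can have width below 2. Hence tw(G) = 2 exactly.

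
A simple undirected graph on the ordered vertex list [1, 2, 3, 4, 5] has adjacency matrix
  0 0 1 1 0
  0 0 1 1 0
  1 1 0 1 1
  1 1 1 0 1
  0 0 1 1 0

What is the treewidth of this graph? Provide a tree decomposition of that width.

Treewidth 2.
One optimal decomposition is:
Bags: B1 = {3, 4, 5}  B2 = {2, 3, 4}  B3 = {1, 3, 4}
Tree: B1–B2, B2–B3

Each bag holds 3 vertices, so the decomposition has width 2, which upper-bounds the treewidth. Conversely, {1, 3, 4} is a clique of size 3, and the vertices of any clique must share a bag in every tree decomposition; so some bag has ≥ 3 vertices and tw(G) ≥ 2. Combining the bounds, tw(G) = 2.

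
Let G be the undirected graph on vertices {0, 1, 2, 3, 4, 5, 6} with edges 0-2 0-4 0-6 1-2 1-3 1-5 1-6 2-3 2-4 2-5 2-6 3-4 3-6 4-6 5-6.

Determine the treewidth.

3

A width-3 tree decomposition is:
Bags: B1 = {1, 2, 3, 6}  B2 = {2, 3, 4, 6}  B3 = {1, 2, 5, 6}  B4 = {0, 2, 4, 6}
Tree: B1–B2, B1–B3, B2–B4
Each bag holds 4 vertices, so the decomposition has width 3, which upper-bounds the treewidth. For the lower bound, the 4 vertices {0, 2, 4, 6} are pairwise adjacent, and any tree decomposition puts a clique entirely inside one bag — forcing width ≥ 3. Hence tw(G) = 3 exactly.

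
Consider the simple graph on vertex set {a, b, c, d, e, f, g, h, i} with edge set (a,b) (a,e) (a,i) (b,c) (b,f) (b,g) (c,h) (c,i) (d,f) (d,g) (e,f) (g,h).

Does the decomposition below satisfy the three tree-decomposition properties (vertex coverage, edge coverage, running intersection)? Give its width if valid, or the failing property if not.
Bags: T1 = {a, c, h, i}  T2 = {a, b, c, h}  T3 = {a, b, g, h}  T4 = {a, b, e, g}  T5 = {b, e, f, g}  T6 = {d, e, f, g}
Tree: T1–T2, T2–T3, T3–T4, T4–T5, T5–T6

Yes; width 3.

Every vertex of G appears in some bag (union = {a, b, c, d, e, f, g, h, i}); every edge is covered by a bag; and for each vertex v the set of bags containing v is connected in the bag tree. The decomposition is therefore valid. The largest bag has 4 vertices, so the width is 3.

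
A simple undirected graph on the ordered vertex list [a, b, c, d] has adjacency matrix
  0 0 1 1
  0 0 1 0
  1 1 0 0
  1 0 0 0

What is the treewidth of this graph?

1

A width-1 tree decomposition is:
Bags: B1 = {a, d}  B2 = {a, c}  B3 = {b, c}
Tree: B1–B2, B2–B3
Every bag has size at most 2, so the width is 2 − 1 = 1 and tw(G) ≤ 1. Any graph with an edge has treewidth ≥ 1, and G has the edge d–a. Combining the bounds, tw(G) = 1.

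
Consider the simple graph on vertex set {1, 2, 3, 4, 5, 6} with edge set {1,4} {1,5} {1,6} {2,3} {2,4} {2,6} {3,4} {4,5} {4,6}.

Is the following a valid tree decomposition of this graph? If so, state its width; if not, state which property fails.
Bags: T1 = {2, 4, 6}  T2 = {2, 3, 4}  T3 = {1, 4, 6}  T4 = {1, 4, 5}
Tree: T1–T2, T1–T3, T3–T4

Yes; width 2.

Every vertex of G appears in some bag (union = {1, 2, 3, 4, 5, 6}); every edge is covered by a bag; and for each vertex v the set of bags containing v is connected in the bag tree. The decomposition is therefore valid. The largest bag has 3 vertices, so the width is 2.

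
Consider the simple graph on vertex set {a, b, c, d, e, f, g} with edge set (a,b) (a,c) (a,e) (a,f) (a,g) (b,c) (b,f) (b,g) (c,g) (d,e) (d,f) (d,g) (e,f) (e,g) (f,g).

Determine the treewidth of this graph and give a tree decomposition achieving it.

Each bag holds 4 vertices, so the decomposition has width 3, which upper-bounds the treewidth. On the other hand G contains the 4-clique {a, b, c, g}. A clique must lie in a single bag of any decomposition, so no decomposition can have width below 3. The upper and lower bounds meet at 3, so that is the treewidth.

Treewidth 3.
One such decomposition:
Bags: B1 = {a, e, f, g}  B2 = {a, b, f, g}  B3 = {a, b, c, g}  B4 = {d, e, f, g}
Tree: B1–B2, B2–B3, B1–B4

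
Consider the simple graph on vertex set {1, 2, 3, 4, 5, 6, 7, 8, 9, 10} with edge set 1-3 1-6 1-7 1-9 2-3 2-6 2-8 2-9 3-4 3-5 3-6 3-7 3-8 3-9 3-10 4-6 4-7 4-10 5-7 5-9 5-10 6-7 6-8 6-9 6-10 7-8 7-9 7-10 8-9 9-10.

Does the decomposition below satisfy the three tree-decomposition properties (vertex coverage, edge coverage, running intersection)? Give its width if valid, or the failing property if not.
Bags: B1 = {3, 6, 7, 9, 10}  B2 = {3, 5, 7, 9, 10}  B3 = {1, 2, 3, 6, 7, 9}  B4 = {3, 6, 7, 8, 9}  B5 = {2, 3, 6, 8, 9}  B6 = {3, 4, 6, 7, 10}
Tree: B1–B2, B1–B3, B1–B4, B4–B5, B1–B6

No — bags containing vertex 2 are not connected in the tree.

A tree decomposition must satisfy three properties: every vertex lies in some bag; for every edge, both endpoints lie together in some bag; and for every vertex, the bags containing it form a connected subtree. Here bags containing vertex 2 are not connected in the tree, so the decomposition is invalid.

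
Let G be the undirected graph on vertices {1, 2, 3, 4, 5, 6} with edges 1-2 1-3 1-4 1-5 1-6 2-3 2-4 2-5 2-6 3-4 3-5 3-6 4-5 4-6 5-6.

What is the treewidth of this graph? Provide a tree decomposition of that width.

Treewidth 5.
Bags: B1 = {1, 2, 3, 4, 5, 6}
Tree: (single bag)

With just one bag of size 6, the width is 6 − 1 = 5, so tw(G) ≤ 5. For the lower bound, the 6 vertices {1, 2, 3, 4, 5, 6} are pairwise adjacent, and any tree decomposition puts a clique entirely inside one bag — forcing width ≥ 5. Therefore the treewidth is 5.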